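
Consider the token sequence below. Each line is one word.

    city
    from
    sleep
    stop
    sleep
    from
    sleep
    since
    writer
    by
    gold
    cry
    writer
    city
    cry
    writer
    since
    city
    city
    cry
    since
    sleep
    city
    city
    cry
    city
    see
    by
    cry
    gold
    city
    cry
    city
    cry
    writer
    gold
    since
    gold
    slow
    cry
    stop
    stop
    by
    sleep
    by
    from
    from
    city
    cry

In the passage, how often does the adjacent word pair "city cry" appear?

Scanning the 48 overlapping bigram windows for "city cry":
  position 14–15: city cry
  position 19–20: city cry
  position 24–25: city cry
  position 31–32: city cry
  position 33–34: city cry
  position 48–49: city cry

6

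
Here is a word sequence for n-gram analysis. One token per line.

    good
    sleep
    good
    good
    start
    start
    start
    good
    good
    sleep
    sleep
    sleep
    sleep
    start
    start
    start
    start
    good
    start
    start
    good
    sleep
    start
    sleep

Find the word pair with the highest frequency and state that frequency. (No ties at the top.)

Bigram frequencies (highest first):
  start start: 6
  good sleep: 3
  start good: 3
  sleep sleep: 3
  good good: 2
  good start: 2
  … (3 more, each ≤ 2)

"start start", 6 times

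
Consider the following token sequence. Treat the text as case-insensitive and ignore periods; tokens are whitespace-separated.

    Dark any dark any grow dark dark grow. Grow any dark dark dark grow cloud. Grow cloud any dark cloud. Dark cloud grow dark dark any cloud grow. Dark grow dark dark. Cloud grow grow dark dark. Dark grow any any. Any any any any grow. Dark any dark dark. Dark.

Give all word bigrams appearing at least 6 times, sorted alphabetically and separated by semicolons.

Bigram counts meeting the condition (at least 6 times):
  dark dark: 9
  grow dark: 6

dark dark; grow dark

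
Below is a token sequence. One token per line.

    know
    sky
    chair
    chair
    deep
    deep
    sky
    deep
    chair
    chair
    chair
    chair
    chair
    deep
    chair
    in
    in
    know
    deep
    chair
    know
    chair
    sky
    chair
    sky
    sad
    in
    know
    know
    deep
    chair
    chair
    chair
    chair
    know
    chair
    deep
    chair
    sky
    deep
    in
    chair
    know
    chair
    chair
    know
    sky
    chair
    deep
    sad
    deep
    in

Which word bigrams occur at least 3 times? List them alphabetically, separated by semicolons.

Bigram counts meeting the condition (at least 3 times):
  chair chair: 9
  chair deep: 4
  chair know: 4
  chair sky: 3
  deep chair: 5
  know chair: 3
  sky chair: 3

chair chair; chair deep; chair know; chair sky; deep chair; know chair; sky chair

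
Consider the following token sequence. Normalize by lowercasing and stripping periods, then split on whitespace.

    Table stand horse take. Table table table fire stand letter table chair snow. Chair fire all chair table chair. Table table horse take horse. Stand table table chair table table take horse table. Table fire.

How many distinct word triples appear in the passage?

30

35 tokens → 33 trigram windows in total.
Repeated trigrams (each contributes count−1 duplicates):
  chair table table: 2
  table chair table: 2
  table table fire: 2
3 duplicate windows → 33 − 3 = 30 distinct.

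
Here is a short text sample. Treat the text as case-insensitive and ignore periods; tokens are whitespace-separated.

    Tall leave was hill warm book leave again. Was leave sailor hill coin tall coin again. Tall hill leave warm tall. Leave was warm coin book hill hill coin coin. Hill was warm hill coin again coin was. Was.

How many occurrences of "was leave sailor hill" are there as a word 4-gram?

1

Scanning the 36 overlapping 4-gram windows for "was leave sailor hill":
  position 9–12: was leave sailor hill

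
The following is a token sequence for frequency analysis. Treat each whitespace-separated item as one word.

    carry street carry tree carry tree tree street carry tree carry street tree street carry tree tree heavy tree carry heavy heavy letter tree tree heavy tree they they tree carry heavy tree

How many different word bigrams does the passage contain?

16

33 tokens → 32 bigram windows in total.
Repeated bigrams (each contributes count−1 duplicates):
  carry tree: 4
  tree carry: 4
  heavy tree: 3
  street carry: 3
  tree tree: 3
  carry heavy: 2
  carry street: 2
  tree heavy: 2
  … (1 more repeated)
16 duplicate windows → 32 − 16 = 16 distinct.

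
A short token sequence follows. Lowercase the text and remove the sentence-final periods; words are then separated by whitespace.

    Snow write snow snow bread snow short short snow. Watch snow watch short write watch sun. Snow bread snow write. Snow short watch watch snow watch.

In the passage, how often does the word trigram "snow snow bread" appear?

Scanning the 24 overlapping trigram windows for "snow snow bread":
  position 3–5: snow snow bread

1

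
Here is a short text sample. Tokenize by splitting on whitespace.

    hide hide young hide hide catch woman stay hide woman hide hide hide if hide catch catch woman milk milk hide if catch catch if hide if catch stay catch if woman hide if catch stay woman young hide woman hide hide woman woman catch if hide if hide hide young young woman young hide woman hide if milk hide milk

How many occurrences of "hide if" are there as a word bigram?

Scanning the 60 overlapping bigram windows for "hide if":
  position 13–14: hide if
  position 21–22: hide if
  position 26–27: hide if
  position 33–34: hide if
  position 47–48: hide if
  position 57–58: hide if

6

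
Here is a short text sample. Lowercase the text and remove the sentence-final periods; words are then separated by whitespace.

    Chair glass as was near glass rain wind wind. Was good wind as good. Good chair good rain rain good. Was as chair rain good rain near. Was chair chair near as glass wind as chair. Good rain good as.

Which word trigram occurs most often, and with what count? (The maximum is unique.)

Trigram frequencies (highest first):
  chair good rain: 2
  chair glass as: 1
  glass as was: 1
  as was near: 1
  was near glass: 1
  near glass rain: 1
  … (31 more, each ≤ 1)

"chair good rain", 2 times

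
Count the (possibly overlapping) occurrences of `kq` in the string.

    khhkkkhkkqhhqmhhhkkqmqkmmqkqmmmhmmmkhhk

3

Sliding a length-2 window over the 39 characters (38 positions):
  position 9–10: kq
  position 19–20: kq
  position 27–28: kq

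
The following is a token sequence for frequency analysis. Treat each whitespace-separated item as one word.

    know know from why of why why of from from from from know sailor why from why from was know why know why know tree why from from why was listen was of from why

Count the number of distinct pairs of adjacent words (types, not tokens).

22

35 tokens → 34 bigram windows in total.
Repeated bigrams (each contributes count−1 duplicates):
  from from: 4
  from why: 4
  why from: 3
  know why: 2
  of from: 2
  why know: 2
  why of: 2
12 duplicate windows → 34 − 12 = 22 distinct.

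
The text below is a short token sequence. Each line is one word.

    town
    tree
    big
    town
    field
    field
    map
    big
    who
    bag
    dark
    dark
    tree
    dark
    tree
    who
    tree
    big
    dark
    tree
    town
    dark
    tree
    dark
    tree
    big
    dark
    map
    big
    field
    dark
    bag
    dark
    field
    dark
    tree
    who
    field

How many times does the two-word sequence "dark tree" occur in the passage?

Scanning the 37 overlapping bigram windows for "dark tree":
  position 12–13: dark tree
  position 14–15: dark tree
  position 19–20: dark tree
  position 22–23: dark tree
  position 24–25: dark tree
  position 35–36: dark tree

6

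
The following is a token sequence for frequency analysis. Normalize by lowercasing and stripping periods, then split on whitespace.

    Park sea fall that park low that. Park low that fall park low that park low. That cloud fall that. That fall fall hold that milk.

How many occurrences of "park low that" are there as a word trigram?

4

Scanning the 24 overlapping trigram windows for "park low that":
  position 5–7: park low that
  position 8–10: park low that
  position 12–14: park low that
  position 15–17: park low that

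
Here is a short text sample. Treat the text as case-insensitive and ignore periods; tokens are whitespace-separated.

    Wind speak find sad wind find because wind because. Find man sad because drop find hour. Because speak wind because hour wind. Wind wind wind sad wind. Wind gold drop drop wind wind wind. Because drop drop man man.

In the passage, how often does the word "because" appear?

Scanning the 39 tokens for "because":
  position 7: because
  position 9: because
  position 13: because
  position 17: because
  position 20: because
  position 35: because

6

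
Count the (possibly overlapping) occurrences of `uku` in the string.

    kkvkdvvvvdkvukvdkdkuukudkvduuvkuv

1

Sliding a length-3 window over the 33 characters (31 positions):
  position 21–23: uku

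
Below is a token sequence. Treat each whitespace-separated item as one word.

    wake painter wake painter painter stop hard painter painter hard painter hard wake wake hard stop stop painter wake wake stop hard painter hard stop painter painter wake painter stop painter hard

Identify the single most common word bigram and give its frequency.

Bigram frequencies (highest first):
  painter hard: 4
  wake painter: 3
  painter wake: 3
  painter painter: 3
  hard painter: 3
  stop painter: 3
  … (8 more, each ≤ 2)

"painter hard", 4 times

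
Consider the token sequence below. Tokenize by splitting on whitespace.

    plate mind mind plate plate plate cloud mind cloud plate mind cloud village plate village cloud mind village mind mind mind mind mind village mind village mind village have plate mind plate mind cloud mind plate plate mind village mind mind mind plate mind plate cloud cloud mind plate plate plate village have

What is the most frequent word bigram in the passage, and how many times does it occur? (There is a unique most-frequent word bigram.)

Bigram frequencies (highest first):
  mind mind: 7
  plate mind: 6
  mind plate: 6
  plate plate: 5
  mind village: 5
  cloud mind: 4
  … (11 more, each ≤ 4)

"mind mind", 7 times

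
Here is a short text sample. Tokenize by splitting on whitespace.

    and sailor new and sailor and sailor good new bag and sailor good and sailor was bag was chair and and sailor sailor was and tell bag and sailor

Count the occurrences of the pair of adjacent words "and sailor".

7

Scanning the 28 overlapping bigram windows for "and sailor":
  position 1–2: and sailor
  position 4–5: and sailor
  position 6–7: and sailor
  position 11–12: and sailor
  position 14–15: and sailor
  position 21–22: and sailor
  position 28–29: and sailor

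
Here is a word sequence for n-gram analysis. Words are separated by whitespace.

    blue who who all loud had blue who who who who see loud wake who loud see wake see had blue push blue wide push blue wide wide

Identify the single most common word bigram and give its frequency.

Bigram frequencies (highest first):
  who who: 4
  blue who: 2
  had blue: 2
  push blue: 2
  blue wide: 2
  who all: 1
  … (14 more, each ≤ 1)

"who who", 4 times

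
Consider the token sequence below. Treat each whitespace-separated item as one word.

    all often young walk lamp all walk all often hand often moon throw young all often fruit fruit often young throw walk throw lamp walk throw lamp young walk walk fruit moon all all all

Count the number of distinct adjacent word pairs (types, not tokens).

35 tokens → 34 bigram windows in total.
Repeated bigrams (each contributes count−1 duplicates):
  all often: 3
  all all: 2
  often young: 2
  throw lamp: 2
  walk throw: 2
  young walk: 2
7 duplicate windows → 34 − 7 = 27 distinct.

27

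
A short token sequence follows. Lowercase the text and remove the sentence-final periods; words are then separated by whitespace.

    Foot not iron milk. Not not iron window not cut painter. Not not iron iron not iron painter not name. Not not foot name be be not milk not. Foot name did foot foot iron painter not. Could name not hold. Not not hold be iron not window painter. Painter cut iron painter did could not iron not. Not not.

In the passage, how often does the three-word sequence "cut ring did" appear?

Scanning the 58 overlapping trigram windows for "cut ring did":
  (none found)

0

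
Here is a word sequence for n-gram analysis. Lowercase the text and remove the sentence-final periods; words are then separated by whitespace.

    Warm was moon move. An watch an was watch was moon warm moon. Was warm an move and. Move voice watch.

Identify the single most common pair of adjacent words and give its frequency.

Bigram frequencies (highest first):
  was moon: 2
  warm was: 1
  moon move: 1
  move an: 1
  an watch: 1
  watch an: 1
  … (13 more, each ≤ 1)

"was moon", 2 times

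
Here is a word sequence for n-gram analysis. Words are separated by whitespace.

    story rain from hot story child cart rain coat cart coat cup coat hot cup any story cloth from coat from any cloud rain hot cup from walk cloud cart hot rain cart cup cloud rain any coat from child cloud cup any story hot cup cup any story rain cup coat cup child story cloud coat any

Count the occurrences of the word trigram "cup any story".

3

Scanning the 56 overlapping trigram windows for "cup any story":
  position 15–17: cup any story
  position 42–44: cup any story
  position 47–49: cup any story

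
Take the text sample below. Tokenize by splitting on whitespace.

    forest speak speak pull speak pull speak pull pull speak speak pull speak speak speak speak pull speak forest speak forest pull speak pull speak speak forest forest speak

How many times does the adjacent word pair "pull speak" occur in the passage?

Scanning the 28 overlapping bigram windows for "pull speak":
  position 4–5: pull speak
  position 6–7: pull speak
  position 9–10: pull speak
  position 12–13: pull speak
  position 17–18: pull speak
  position 22–23: pull speak
  position 24–25: pull speak

7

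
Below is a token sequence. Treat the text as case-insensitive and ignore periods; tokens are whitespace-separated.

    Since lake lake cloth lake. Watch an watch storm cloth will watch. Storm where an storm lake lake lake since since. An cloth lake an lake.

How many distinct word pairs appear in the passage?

21

26 tokens → 25 bigram windows in total.
Repeated bigrams (each contributes count−1 duplicates):
  lake lake: 3
  cloth lake: 2
  watch storm: 2
4 duplicate windows → 25 − 4 = 21 distinct.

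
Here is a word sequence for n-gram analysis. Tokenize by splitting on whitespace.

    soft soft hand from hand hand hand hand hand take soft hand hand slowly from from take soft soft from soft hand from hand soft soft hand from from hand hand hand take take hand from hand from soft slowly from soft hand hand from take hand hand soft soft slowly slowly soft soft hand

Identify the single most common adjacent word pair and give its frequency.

"hand hand", 9 times

Bigram frequencies (highest first):
  hand hand: 9
  soft hand: 6
  hand from: 6
  soft soft: 5
  from hand: 4
  from soft: 3
  … (13 more, each ≤ 2)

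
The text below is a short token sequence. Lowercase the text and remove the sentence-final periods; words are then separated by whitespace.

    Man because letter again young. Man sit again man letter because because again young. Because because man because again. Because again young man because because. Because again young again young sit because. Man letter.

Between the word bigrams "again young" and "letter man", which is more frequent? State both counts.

"again young" (5 vs 0)

"again young": 5 occurrences
"letter man": 0 occurrences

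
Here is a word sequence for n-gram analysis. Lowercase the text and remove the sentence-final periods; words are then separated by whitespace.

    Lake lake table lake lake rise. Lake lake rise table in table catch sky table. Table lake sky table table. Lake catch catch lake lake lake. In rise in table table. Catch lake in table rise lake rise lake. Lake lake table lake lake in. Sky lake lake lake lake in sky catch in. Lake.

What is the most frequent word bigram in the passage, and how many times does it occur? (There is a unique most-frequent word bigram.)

"lake lake", 11 times

Bigram frequencies (highest first):
  lake lake: 11
  table lake: 4
  lake in: 4
  lake rise: 3
  rise lake: 3
  in table: 3
  … (19 more, each ≤ 3)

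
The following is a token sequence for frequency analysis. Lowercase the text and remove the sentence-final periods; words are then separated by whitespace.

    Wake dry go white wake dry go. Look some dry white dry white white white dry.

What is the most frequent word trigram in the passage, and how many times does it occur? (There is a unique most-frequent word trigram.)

Trigram frequencies (highest first):
  wake dry go: 2
  dry go white: 1
  go white wake: 1
  white wake dry: 1
  dry go look: 1
  go look some: 1
  … (7 more, each ≤ 1)

"wake dry go", 2 times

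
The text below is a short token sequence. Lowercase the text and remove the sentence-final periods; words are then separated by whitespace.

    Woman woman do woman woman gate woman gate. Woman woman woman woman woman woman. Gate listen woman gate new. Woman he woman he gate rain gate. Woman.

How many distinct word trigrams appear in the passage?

20

27 tokens → 25 trigram windows in total.
Repeated trigrams (each contributes count−1 duplicates):
  woman woman woman: 4
  woman gate woman: 2
  woman woman gate: 2
5 duplicate windows → 25 − 5 = 20 distinct.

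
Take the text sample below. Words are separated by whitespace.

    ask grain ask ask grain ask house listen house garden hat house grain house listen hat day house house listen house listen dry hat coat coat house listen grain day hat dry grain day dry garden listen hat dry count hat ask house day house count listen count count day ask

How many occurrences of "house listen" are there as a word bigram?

5

Scanning the 50 overlapping bigram windows for "house listen":
  position 7–8: house listen
  position 14–15: house listen
  position 19–20: house listen
  position 21–22: house listen
  position 27–28: house listen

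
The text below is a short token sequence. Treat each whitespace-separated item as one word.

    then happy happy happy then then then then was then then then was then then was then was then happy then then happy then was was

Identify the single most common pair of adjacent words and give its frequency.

Bigram frequencies (highest first):
  then then: 7
  then was: 5
  was then: 4
  then happy: 3
  happy then: 3
  happy happy: 2
  … (1 more, each ≤ 1)

"then then", 7 times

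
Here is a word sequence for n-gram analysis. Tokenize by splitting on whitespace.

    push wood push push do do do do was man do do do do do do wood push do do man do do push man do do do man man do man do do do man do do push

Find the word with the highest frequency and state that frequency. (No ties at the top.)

"do", 23 times

Unigram frequencies (highest first):
  do: 23
  man: 7
  push: 6
  wood: 2
  was: 1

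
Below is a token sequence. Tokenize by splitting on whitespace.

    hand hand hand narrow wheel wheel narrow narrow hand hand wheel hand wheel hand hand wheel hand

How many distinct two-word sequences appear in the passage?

17 tokens → 16 bigram windows in total.
Repeated bigrams (each contributes count−1 duplicates):
  hand hand: 4
  hand wheel: 3
  wheel hand: 3
7 duplicate windows → 16 − 7 = 9 distinct.

9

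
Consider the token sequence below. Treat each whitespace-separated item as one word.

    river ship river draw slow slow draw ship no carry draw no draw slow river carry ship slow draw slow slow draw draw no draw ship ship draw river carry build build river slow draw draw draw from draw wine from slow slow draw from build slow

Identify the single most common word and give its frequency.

"draw", 14 times

Unigram frequencies (highest first):
  draw: 14
  slow: 10
  river: 5
  ship: 5
  no: 3
  carry: 3
  … (3 more, each ≤ 3)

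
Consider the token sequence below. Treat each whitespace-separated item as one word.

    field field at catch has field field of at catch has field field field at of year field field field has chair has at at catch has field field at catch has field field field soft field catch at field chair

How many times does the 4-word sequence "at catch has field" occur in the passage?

Scanning the 38 overlapping 4-gram windows for "at catch has field":
  position 3–6: at catch has field
  position 9–12: at catch has field
  position 25–28: at catch has field
  position 30–33: at catch has field

4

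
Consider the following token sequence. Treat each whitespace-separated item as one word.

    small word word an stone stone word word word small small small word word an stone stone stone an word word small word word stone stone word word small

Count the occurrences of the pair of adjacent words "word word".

7

Scanning the 28 overlapping bigram windows for "word word":
  position 2–3: word word
  position 7–8: word word
  position 8–9: word word
  position 13–14: word word
  position 20–21: word word
  position 23–24: word word
  position 27–28: word word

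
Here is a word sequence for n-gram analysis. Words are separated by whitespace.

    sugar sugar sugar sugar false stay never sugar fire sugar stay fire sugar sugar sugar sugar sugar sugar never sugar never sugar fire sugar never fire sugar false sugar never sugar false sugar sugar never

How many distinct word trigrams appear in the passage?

35 tokens → 33 trigram windows in total.
Repeated trigrams (each contributes count−1 duplicates):
  sugar sugar sugar: 6
  sugar never sugar: 3
  never sugar fire: 2
  sugar false sugar: 2
  sugar fire sugar: 2
  sugar sugar never: 2
11 duplicate windows → 33 − 11 = 22 distinct.

22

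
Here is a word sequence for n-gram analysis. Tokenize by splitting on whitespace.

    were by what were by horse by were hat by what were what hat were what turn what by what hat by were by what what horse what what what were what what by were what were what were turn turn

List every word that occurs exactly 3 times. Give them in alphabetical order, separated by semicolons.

hat; turn

Unigram counts meeting the condition (exactly 3 times):
  hat: 3
  turn: 3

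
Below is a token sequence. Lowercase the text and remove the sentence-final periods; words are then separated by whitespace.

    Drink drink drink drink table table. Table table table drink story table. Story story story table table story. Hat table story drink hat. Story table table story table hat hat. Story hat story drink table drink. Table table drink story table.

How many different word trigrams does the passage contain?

30

41 tokens → 39 trigram windows in total.
Repeated trigrams (each contributes count−1 duplicates):
  table table table: 3
  drink drink drink: 2
  drink story table: 2
  drink table table: 2
  story table table: 2
  table drink story: 2
  table table drink: 2
  table table story: 2
9 duplicate windows → 39 − 9 = 30 distinct.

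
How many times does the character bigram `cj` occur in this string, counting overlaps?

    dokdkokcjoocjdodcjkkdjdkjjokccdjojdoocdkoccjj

4

Sliding a length-2 window over the 45 characters (44 positions):
  position 8–9: cj
  position 12–13: cj
  position 17–18: cj
  position 43–44: cj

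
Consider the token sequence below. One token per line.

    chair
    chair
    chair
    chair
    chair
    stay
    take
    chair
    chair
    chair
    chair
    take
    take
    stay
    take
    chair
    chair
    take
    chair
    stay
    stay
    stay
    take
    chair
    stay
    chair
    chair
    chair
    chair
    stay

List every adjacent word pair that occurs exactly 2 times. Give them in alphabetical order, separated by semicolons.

Bigram counts meeting the condition (exactly 2 times):
  chair take: 2
  stay stay: 2

chair take; stay stay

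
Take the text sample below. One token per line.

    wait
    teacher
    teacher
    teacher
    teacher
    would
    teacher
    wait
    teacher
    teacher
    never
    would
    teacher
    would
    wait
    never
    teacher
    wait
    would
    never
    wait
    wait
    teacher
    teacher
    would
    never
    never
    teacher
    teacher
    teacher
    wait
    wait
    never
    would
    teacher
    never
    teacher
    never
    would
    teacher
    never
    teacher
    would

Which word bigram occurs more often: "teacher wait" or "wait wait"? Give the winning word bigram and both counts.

"teacher wait": 3 occurrences
"wait wait": 2 occurrences

"teacher wait" (3 vs 2)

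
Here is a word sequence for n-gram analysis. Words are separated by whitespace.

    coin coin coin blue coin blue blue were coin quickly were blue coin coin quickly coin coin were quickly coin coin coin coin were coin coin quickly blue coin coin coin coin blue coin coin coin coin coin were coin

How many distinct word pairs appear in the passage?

13

40 tokens → 39 bigram windows in total.
Repeated bigrams (each contributes count−1 duplicates):
  coin coin: 15
  blue coin: 4
  coin blue: 3
  coin quickly: 3
  coin were: 3
  were coin: 3
  quickly coin: 2
26 duplicate windows → 39 − 26 = 13 distinct.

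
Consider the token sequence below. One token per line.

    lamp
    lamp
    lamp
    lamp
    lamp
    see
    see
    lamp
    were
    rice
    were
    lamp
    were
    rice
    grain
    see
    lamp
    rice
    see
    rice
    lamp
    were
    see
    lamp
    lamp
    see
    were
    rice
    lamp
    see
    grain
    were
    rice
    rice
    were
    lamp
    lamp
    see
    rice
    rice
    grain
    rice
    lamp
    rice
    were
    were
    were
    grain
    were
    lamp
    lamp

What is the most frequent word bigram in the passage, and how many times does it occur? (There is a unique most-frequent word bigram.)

Bigram frequencies (highest first):
  lamp lamp: 7
  lamp see: 4
  were rice: 4
  see lamp: 3
  lamp were: 3
  rice were: 3
  … (16 more, each ≤ 3)

"lamp lamp", 7 times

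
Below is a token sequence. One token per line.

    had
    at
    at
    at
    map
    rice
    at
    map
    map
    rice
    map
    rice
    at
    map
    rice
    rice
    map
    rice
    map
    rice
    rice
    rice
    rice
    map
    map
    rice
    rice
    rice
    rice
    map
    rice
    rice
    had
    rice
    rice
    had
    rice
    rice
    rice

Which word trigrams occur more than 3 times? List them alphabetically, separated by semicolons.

map rice rice; rice map rice; rice rice rice

Trigram counts meeting the condition (more than 3 times):
  map rice rice: 4
  rice map rice: 4
  rice rice rice: 5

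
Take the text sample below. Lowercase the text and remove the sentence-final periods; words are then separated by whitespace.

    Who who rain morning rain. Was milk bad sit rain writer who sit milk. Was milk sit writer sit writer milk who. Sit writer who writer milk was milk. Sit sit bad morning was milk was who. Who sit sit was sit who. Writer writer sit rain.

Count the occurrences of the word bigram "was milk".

4

Scanning the 46 overlapping bigram windows for "was milk":
  position 6–7: was milk
  position 15–16: was milk
  position 28–29: was milk
  position 34–35: was milk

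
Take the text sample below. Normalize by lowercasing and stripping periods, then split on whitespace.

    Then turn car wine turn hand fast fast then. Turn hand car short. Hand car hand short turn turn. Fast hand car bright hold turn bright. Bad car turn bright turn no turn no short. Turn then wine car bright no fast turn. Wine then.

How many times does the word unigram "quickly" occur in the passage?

Scanning the 45 tokens for "quickly":
  (none found)

0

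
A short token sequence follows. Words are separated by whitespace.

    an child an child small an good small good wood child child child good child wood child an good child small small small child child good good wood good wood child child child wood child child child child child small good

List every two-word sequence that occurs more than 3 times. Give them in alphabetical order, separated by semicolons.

child child; wood child

Bigram counts meeting the condition (more than 3 times):
  child child: 9
  wood child: 4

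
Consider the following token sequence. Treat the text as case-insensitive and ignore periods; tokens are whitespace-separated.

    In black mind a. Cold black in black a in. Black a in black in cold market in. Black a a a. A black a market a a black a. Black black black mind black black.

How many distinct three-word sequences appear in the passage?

27

36 tokens → 34 trigram windows in total.
Repeated trigrams (each contributes count−1 duplicates):
  in black a: 3
  a a a: 2
  a a black: 2
  a black a: 2
  a in black: 2
  black a in: 2
7 duplicate windows → 34 − 7 = 27 distinct.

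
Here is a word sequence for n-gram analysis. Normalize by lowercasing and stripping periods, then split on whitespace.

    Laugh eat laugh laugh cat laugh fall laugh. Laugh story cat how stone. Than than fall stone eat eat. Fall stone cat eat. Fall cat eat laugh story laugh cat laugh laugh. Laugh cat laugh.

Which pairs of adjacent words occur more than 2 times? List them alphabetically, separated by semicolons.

Bigram counts meeting the condition (more than 2 times):
  cat laugh: 3
  laugh cat: 3
  laugh laugh: 4

cat laugh; laugh cat; laugh laugh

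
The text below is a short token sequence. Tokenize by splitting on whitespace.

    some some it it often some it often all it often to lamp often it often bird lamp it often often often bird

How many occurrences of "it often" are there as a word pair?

Scanning the 22 overlapping bigram windows for "it often":
  position 4–5: it often
  position 7–8: it often
  position 10–11: it often
  position 15–16: it often
  position 19–20: it often

5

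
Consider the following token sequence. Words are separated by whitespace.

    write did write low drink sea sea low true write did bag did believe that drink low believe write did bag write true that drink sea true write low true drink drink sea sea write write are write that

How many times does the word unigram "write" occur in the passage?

9

Scanning the 39 tokens for "write":
  position 1: write
  position 3: write
  position 10: write
  position 19: write
  position 22: write
  position 28: write
  position 35: write
  position 36: write
  position 38: write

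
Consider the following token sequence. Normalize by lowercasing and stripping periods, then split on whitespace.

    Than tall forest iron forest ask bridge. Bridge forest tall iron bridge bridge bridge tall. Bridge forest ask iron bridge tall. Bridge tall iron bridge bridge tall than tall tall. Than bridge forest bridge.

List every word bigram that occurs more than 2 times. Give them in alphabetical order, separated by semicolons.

bridge bridge; bridge forest; bridge tall; iron bridge

Bigram counts meeting the condition (more than 2 times):
  bridge bridge: 4
  bridge forest: 3
  bridge tall: 4
  iron bridge: 3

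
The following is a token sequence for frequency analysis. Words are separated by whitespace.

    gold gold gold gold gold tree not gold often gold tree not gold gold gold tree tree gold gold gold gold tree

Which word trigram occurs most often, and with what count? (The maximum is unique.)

Trigram frequencies (highest first):
  gold gold gold: 6
  gold gold tree: 3
  gold tree not: 2
  tree not gold: 2
  not gold often: 1
  gold often gold: 1
  … (5 more, each ≤ 1)

"gold gold gold", 6 times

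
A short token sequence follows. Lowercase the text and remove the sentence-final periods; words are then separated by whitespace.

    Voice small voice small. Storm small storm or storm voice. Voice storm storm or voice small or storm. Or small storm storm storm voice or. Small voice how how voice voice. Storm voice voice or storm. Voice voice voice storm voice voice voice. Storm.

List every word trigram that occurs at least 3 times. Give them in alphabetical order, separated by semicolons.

storm voice voice; voice voice storm

Trigram counts meeting the condition (at least 3 times):
  storm voice voice: 4
  voice voice storm: 4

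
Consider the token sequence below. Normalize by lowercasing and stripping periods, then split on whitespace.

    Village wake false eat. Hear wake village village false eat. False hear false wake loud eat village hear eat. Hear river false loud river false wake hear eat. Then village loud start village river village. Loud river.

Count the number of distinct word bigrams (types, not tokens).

29

37 tokens → 36 bigram windows in total.
Repeated bigrams (each contributes count−1 duplicates):
  eat hear: 2
  false eat: 2
  false wake: 2
  hear eat: 2
  loud river: 2
  river false: 2
  village loud: 2
7 duplicate windows → 36 − 7 = 29 distinct.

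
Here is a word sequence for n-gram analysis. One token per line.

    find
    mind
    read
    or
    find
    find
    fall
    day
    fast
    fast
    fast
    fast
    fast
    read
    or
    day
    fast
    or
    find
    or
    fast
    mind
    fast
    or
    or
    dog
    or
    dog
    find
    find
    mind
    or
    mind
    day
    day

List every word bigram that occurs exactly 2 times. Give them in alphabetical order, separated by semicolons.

Bigram counts meeting the condition (exactly 2 times):
  day fast: 2
  fast or: 2
  find find: 2
  find mind: 2
  or dog: 2
  or find: 2
  read or: 2

day fast; fast or; find find; find mind; or dog; or find; read or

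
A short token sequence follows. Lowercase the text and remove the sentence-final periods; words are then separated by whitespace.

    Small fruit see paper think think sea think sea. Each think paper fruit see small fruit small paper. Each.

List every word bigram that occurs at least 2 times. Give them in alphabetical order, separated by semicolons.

Bigram counts meeting the condition (at least 2 times):
  fruit see: 2
  small fruit: 2
  think sea: 2

fruit see; small fruit; think sea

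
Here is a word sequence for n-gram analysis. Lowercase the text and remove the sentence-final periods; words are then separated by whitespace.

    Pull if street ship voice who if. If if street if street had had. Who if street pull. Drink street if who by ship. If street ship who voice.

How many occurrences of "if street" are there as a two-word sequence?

5

Scanning the 28 overlapping bigram windows for "if street":
  position 2–3: if street
  position 9–10: if street
  position 11–12: if street
  position 16–17: if street
  position 25–26: if street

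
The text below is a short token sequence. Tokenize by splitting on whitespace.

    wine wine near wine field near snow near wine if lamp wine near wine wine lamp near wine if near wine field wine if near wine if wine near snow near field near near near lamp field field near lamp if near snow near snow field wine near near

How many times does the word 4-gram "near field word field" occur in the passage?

Scanning the 46 overlapping 4-gram windows for "near field word field":
  (none found)

0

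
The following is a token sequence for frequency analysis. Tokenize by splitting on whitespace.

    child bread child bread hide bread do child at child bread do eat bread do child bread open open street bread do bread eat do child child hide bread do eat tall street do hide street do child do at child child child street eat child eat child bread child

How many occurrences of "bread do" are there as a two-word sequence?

Scanning the 49 overlapping bigram windows for "bread do":
  position 6–7: bread do
  position 11–12: bread do
  position 14–15: bread do
  position 21–22: bread do
  position 29–30: bread do

5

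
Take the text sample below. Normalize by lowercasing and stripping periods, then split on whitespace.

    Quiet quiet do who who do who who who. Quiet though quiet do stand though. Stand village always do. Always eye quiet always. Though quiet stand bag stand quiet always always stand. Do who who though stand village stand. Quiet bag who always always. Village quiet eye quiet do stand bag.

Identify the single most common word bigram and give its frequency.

"who who", 4 times

Bigram frequencies (highest first):
  who who: 4
  quiet do: 3
  do who: 3
  though quiet: 2
  do stand: 2
  though stand: 2
  … (28 more, each ≤ 2)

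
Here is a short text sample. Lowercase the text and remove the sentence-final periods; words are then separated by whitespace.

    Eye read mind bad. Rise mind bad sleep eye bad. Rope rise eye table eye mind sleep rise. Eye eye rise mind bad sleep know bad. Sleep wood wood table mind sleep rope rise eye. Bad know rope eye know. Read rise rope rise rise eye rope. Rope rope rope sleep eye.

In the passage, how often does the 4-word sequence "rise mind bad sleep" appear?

Scanning the 49 overlapping 4-gram windows for "rise mind bad sleep":
  position 5–8: rise mind bad sleep
  position 21–24: rise mind bad sleep

2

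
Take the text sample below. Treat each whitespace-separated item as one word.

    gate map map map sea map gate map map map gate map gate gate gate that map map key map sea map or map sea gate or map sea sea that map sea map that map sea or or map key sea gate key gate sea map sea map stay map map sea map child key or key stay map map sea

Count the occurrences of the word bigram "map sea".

9

Scanning the 61 overlapping bigram windows for "map sea":
  position 4–5: map sea
  position 20–21: map sea
  position 24–25: map sea
  position 28–29: map sea
  position 32–33: map sea
  position 36–37: map sea
  position 47–48: map sea
  position 52–53: map sea
  position 61–62: map sea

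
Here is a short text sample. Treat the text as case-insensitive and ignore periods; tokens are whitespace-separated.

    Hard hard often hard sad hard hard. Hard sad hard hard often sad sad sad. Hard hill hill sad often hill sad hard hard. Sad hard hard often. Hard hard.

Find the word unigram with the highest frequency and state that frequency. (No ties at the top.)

Unigram frequencies (highest first):
  hard: 15
  sad: 8
  often: 4
  hill: 3

"hard", 15 times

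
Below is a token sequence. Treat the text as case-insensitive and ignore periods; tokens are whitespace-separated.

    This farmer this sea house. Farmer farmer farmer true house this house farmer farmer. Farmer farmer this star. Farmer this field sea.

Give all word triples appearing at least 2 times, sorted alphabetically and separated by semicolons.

Trigram counts meeting the condition (at least 2 times):
  farmer farmer farmer: 3
  house farmer farmer: 2

farmer farmer farmer; house farmer farmer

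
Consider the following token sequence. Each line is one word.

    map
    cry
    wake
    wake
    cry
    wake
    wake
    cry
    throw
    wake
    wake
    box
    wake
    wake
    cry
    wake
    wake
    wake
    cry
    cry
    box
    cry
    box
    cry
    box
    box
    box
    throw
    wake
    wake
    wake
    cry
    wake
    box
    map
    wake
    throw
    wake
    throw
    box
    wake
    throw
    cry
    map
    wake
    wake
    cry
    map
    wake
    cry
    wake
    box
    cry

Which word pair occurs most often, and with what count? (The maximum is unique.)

Bigram frequencies (highest first):
  wake wake: 9
  wake cry: 7
  cry wake: 5
  throw wake: 3
  wake box: 3
  cry box: 3
  … (13 more, each ≤ 3)

"wake wake", 9 times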